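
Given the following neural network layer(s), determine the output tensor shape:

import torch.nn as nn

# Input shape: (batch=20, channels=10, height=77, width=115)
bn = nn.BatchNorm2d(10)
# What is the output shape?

Input shape: (20, 10, 77, 115)
Output shape: (20, 10, 77, 115)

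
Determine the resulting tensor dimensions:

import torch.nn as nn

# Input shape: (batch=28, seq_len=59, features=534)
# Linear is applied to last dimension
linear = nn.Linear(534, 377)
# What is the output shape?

Input shape: (28, 59, 534)
Output shape: (28, 59, 377)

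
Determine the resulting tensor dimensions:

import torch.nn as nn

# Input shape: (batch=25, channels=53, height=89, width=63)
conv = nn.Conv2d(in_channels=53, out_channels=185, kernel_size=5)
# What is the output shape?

Input shape: (25, 53, 89, 63)
Output shape: (25, 185, 85, 59)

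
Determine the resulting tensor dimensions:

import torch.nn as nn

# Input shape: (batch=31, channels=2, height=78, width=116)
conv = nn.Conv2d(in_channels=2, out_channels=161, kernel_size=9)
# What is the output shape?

Input shape: (31, 2, 78, 116)
Output shape: (31, 161, 70, 108)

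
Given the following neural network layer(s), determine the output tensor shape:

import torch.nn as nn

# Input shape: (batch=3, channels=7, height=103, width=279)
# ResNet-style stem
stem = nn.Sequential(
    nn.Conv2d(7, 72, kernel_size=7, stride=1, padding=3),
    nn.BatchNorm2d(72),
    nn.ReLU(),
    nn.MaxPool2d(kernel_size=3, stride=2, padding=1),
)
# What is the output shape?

Input shape: (3, 7, 103, 279)
  -> after Conv2d 7x7 stride=1: (3, 72, 103, 279)
Output shape: (3, 72, 52, 140)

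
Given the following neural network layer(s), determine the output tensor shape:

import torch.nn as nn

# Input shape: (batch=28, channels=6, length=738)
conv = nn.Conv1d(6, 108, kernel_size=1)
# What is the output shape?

Input shape: (28, 6, 738)
Output shape: (28, 108, 738)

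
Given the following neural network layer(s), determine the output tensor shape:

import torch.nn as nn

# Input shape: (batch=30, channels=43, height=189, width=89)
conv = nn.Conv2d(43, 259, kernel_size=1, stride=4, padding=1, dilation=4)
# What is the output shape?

Input shape: (30, 43, 189, 89)
Output shape: (30, 259, 48, 23)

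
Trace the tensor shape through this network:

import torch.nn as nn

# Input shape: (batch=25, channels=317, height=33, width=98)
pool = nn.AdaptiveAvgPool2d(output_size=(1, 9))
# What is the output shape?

Input shape: (25, 317, 33, 98)
Output shape: (25, 317, 1, 9)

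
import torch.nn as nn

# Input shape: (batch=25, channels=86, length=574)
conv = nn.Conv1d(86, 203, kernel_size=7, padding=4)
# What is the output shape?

Input shape: (25, 86, 574)
Output shape: (25, 203, 576)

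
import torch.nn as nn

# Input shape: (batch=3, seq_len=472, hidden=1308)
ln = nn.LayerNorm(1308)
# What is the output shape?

Input shape: (3, 472, 1308)
Output shape: (3, 472, 1308)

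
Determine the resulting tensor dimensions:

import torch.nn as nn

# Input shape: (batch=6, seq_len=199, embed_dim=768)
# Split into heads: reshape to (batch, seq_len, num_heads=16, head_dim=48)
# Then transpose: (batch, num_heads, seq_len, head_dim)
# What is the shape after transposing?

Input shape: (6, 199, 768)
  -> after reshape: (6, 199, 16, 48)
Output shape: (6, 16, 199, 48)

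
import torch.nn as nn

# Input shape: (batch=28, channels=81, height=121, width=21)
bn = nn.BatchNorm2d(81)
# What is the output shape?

Input shape: (28, 81, 121, 21)
Output shape: (28, 81, 121, 21)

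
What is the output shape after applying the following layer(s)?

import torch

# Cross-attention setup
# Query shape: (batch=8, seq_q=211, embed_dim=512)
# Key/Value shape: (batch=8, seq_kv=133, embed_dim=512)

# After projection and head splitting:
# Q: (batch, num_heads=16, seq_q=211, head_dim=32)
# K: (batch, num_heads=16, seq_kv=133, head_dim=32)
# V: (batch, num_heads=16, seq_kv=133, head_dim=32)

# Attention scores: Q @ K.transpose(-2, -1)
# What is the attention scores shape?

Input shape: (8, 211, 512)
Output shape: (8, 16, 211, 133)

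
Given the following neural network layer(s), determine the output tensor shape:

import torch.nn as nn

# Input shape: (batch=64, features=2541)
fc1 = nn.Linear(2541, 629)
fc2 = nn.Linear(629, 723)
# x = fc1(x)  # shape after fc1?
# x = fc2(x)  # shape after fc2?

Input shape: (64, 2541)
  -> after fc1: (64, 629)
Output shape: (64, 723)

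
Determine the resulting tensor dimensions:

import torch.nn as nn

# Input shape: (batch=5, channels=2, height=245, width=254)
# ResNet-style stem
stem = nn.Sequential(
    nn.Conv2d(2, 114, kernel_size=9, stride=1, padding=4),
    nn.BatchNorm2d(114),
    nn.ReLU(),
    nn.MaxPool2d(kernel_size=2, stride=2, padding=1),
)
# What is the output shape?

Input shape: (5, 2, 245, 254)
  -> after Conv2d 9x9 stride=1: (5, 114, 245, 254)
Output shape: (5, 114, 123, 128)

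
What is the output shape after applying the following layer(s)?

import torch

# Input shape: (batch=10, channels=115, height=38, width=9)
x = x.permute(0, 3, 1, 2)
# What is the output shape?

Input shape: (10, 115, 38, 9)
Output shape: (10, 9, 115, 38)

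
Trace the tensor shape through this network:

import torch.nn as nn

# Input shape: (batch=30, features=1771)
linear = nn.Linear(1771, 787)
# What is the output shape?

Input shape: (30, 1771)
Output shape: (30, 787)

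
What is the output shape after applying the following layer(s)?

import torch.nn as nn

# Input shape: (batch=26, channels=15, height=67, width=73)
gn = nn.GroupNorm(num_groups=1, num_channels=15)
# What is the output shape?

Input shape: (26, 15, 67, 73)
Output shape: (26, 15, 67, 73)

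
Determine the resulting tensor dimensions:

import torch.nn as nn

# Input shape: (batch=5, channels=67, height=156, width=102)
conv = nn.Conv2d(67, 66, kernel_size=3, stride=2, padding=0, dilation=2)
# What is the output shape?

Input shape: (5, 67, 156, 102)
Output shape: (5, 66, 76, 49)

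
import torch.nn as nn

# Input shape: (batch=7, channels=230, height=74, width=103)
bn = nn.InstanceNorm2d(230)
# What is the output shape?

Input shape: (7, 230, 74, 103)
Output shape: (7, 230, 74, 103)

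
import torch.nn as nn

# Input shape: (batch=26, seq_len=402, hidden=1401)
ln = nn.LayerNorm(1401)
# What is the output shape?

Input shape: (26, 402, 1401)
Output shape: (26, 402, 1401)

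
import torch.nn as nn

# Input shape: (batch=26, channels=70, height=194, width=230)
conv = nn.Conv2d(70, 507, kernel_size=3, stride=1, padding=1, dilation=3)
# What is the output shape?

Input shape: (26, 70, 194, 230)
Output shape: (26, 507, 190, 226)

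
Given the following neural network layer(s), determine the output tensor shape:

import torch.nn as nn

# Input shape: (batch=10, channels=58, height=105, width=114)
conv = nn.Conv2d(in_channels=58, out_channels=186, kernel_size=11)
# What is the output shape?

Input shape: (10, 58, 105, 114)
Output shape: (10, 186, 95, 104)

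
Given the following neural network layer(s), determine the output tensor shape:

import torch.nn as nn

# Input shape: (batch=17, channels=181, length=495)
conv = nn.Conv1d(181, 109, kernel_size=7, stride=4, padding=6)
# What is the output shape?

Input shape: (17, 181, 495)
Output shape: (17, 109, 126)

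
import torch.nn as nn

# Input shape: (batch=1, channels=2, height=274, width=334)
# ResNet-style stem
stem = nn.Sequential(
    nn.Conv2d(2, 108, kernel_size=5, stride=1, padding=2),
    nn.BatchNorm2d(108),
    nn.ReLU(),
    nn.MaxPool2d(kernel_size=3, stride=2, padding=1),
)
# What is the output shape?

Input shape: (1, 2, 274, 334)
  -> after Conv2d 5x5 stride=1: (1, 108, 274, 334)
Output shape: (1, 108, 137, 167)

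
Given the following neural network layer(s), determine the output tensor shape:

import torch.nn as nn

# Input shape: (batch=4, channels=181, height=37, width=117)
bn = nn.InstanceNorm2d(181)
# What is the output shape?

Input shape: (4, 181, 37, 117)
Output shape: (4, 181, 37, 117)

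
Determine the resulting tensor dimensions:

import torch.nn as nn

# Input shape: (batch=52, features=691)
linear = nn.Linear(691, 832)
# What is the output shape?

Input shape: (52, 691)
Output shape: (52, 832)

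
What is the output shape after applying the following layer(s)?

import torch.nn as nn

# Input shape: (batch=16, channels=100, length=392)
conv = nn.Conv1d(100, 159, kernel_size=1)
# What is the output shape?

Input shape: (16, 100, 392)
Output shape: (16, 159, 392)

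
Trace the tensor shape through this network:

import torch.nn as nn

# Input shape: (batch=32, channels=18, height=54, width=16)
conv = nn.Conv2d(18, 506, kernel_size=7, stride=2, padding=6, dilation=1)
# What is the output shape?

Input shape: (32, 18, 54, 16)
Output shape: (32, 506, 30, 11)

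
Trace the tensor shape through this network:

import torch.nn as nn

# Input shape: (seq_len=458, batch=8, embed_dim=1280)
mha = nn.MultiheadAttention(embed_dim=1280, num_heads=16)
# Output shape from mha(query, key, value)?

Input shape: (458, 8, 1280)
Output shape: (458, 8, 1280)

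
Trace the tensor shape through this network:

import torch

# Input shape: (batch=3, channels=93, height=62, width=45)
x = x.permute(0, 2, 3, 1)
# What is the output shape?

Input shape: (3, 93, 62, 45)
Output shape: (3, 62, 45, 93)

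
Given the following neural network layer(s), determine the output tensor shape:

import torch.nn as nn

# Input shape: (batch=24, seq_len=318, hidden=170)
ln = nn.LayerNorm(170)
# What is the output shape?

Input shape: (24, 318, 170)
Output shape: (24, 318, 170)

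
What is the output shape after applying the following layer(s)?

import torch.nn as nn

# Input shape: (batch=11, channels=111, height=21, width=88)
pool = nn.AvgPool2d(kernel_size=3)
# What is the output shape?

Input shape: (11, 111, 21, 88)
Output shape: (11, 111, 7, 29)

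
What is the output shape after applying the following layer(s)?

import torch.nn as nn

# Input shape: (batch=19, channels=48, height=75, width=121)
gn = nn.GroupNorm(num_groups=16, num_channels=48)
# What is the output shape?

Input shape: (19, 48, 75, 121)
Output shape: (19, 48, 75, 121)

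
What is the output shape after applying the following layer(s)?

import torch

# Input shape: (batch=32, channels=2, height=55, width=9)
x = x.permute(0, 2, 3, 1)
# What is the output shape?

Input shape: (32, 2, 55, 9)
Output shape: (32, 55, 9, 2)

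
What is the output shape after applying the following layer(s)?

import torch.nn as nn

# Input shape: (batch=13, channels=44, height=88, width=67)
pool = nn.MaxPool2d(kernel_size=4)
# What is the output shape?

Input shape: (13, 44, 88, 67)
Output shape: (13, 44, 22, 16)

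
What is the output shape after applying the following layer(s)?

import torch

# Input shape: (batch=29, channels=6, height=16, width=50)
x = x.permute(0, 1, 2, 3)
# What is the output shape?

Input shape: (29, 6, 16, 50)
Output shape: (29, 6, 16, 50)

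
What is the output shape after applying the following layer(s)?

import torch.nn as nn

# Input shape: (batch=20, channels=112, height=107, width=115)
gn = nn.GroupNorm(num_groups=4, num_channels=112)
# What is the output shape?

Input shape: (20, 112, 107, 115)
Output shape: (20, 112, 107, 115)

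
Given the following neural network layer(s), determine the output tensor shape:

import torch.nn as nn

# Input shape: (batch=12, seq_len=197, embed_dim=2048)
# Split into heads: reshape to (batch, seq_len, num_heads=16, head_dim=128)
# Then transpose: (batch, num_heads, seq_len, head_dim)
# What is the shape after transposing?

Input shape: (12, 197, 2048)
  -> after reshape: (12, 197, 16, 128)
Output shape: (12, 16, 197, 128)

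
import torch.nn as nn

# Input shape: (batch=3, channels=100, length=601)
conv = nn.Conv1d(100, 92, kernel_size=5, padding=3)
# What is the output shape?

Input shape: (3, 100, 601)
Output shape: (3, 92, 603)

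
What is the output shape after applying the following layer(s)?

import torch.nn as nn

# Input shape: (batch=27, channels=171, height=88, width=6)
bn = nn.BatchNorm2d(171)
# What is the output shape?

Input shape: (27, 171, 88, 6)
Output shape: (27, 171, 88, 6)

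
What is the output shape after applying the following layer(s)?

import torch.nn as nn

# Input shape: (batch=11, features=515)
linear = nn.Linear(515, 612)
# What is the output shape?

Input shape: (11, 515)
Output shape: (11, 612)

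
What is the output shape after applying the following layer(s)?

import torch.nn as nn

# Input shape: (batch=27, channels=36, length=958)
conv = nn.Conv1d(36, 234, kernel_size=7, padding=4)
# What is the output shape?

Input shape: (27, 36, 958)
Output shape: (27, 234, 960)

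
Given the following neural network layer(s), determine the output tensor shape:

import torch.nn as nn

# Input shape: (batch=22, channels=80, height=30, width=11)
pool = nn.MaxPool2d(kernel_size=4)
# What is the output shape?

Input shape: (22, 80, 30, 11)
Output shape: (22, 80, 7, 2)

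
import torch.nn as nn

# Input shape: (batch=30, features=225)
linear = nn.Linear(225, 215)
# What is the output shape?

Input shape: (30, 225)
Output shape: (30, 215)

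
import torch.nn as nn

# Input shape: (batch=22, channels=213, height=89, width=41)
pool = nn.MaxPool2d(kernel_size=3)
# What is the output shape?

Input shape: (22, 213, 89, 41)
Output shape: (22, 213, 29, 13)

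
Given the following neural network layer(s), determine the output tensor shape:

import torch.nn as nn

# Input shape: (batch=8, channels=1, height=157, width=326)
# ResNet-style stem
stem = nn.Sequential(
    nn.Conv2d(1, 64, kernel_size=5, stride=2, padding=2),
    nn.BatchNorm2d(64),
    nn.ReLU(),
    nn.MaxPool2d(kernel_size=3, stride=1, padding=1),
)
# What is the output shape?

Input shape: (8, 1, 157, 326)
  -> after Conv2d 5x5 stride=2: (8, 64, 79, 163)
Output shape: (8, 64, 79, 163)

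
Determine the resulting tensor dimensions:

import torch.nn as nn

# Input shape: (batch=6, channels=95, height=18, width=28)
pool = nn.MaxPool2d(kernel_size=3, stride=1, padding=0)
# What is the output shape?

Input shape: (6, 95, 18, 28)
Output shape: (6, 95, 16, 26)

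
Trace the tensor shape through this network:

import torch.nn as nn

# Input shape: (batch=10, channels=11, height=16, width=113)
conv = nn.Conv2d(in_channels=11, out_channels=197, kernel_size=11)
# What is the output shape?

Input shape: (10, 11, 16, 113)
Output shape: (10, 197, 6, 103)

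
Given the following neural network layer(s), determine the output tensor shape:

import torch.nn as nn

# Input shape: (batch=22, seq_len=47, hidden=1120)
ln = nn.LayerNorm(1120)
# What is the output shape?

Input shape: (22, 47, 1120)
Output shape: (22, 47, 1120)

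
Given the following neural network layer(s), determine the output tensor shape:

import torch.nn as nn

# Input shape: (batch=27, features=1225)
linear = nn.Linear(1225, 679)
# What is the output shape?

Input shape: (27, 1225)
Output shape: (27, 679)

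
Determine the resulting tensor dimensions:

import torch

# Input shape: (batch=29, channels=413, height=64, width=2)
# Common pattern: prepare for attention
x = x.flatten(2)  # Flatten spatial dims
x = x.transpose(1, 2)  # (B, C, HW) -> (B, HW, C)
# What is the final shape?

Input shape: (29, 413, 64, 2)
  -> after flatten(2): (29, 413, 128)
Output shape: (29, 128, 413)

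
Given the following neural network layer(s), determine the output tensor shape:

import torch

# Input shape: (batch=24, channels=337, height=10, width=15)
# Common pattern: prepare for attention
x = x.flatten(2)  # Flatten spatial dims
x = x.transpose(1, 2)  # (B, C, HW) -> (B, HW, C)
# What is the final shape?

Input shape: (24, 337, 10, 15)
  -> after flatten(2): (24, 337, 150)
Output shape: (24, 150, 337)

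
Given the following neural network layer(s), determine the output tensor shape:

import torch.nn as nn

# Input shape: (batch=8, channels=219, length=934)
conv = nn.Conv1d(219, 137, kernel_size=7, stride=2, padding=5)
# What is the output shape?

Input shape: (8, 219, 934)
Output shape: (8, 137, 469)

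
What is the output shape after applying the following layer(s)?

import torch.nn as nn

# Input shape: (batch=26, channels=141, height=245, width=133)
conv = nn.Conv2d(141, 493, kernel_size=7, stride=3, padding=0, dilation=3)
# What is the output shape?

Input shape: (26, 141, 245, 133)
Output shape: (26, 493, 76, 39)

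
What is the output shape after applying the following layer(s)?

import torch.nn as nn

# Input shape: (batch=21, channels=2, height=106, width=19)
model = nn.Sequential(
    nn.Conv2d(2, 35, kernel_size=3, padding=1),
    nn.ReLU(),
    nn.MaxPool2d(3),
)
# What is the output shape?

Input shape: (21, 2, 106, 19)
  -> after Conv2d: (21, 35, 106, 19)
  -> after ReLU: (21, 35, 106, 19)
Output shape: (21, 35, 35, 6)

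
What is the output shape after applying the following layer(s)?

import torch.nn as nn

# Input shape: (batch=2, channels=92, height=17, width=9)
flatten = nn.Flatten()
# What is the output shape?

Input shape: (2, 92, 17, 9)
Output shape: (2, 14076)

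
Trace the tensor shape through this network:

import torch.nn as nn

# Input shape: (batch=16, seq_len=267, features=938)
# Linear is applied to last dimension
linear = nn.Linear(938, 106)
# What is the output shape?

Input shape: (16, 267, 938)
Output shape: (16, 267, 106)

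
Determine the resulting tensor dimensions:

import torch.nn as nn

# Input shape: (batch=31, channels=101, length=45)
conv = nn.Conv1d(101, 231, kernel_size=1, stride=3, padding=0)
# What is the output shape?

Input shape: (31, 101, 45)
Output shape: (31, 231, 15)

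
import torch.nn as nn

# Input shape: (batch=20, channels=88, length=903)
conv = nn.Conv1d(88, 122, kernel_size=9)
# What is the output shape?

Input shape: (20, 88, 903)
Output shape: (20, 122, 895)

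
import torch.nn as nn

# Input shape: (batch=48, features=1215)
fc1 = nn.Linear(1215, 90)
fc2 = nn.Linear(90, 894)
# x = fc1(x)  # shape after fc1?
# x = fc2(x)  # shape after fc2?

Input shape: (48, 1215)
  -> after fc1: (48, 90)
Output shape: (48, 894)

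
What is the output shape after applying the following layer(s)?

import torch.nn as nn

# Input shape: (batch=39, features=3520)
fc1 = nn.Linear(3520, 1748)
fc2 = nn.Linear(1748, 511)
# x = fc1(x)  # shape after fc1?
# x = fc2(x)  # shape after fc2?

Input shape: (39, 3520)
  -> after fc1: (39, 1748)
Output shape: (39, 511)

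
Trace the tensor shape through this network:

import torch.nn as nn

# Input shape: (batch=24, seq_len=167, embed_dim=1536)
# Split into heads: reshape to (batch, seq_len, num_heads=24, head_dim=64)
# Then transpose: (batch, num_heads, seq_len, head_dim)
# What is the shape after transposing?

Input shape: (24, 167, 1536)
  -> after reshape: (24, 167, 24, 64)
Output shape: (24, 24, 167, 64)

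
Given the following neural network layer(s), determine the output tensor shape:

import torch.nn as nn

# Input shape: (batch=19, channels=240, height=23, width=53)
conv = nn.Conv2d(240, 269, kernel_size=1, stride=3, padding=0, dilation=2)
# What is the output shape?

Input shape: (19, 240, 23, 53)
Output shape: (19, 269, 8, 18)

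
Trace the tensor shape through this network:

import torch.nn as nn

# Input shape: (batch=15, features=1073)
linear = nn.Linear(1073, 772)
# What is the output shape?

Input shape: (15, 1073)
Output shape: (15, 772)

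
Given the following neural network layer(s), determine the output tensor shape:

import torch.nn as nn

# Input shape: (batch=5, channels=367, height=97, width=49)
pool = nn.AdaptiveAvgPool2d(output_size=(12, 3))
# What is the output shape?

Input shape: (5, 367, 97, 49)
Output shape: (5, 367, 12, 3)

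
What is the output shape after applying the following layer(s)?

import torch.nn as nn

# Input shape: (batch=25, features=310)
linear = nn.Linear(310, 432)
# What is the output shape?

Input shape: (25, 310)
Output shape: (25, 432)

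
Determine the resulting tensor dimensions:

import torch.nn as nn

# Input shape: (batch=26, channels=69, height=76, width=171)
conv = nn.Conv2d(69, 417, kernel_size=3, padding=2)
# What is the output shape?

Input shape: (26, 69, 76, 171)
Output shape: (26, 417, 78, 173)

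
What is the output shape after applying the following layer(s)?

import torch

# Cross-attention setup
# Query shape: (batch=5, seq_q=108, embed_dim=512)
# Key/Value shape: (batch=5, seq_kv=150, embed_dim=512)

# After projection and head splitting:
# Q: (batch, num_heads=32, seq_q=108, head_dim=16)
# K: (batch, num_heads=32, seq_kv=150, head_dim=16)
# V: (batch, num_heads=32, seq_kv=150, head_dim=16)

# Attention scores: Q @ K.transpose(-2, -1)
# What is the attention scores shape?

Input shape: (5, 108, 512)
Output shape: (5, 32, 108, 150)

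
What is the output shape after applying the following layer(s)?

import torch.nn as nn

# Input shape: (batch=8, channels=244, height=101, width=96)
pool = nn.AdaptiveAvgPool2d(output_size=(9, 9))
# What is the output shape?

Input shape: (8, 244, 101, 96)
Output shape: (8, 244, 9, 9)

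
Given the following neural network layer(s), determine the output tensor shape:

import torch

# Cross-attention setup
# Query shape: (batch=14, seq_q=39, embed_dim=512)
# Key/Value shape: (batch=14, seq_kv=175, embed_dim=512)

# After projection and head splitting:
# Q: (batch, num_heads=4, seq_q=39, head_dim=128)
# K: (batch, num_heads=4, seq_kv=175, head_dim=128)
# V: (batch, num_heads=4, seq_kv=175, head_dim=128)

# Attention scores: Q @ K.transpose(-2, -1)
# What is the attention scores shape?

Input shape: (14, 39, 512)
Output shape: (14, 4, 39, 175)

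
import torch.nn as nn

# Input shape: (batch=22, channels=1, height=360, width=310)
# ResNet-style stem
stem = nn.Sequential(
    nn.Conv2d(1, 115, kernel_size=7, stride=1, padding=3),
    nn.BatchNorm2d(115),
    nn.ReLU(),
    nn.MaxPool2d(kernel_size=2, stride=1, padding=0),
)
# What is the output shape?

Input shape: (22, 1, 360, 310)
  -> after Conv2d 7x7 stride=1: (22, 115, 360, 310)
Output shape: (22, 115, 359, 309)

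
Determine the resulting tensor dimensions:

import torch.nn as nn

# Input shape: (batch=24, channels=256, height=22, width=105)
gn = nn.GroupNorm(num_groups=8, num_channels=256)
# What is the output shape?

Input shape: (24, 256, 22, 105)
Output shape: (24, 256, 22, 105)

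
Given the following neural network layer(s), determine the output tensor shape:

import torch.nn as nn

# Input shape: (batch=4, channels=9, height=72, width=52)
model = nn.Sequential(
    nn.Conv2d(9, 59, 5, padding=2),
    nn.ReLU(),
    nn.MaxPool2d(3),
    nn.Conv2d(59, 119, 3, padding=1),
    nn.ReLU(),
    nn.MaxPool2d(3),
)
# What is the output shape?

Input shape: (4, 9, 72, 52)
  -> after first Conv2d: (4, 59, 72, 52)
  -> after first MaxPool2d: (4, 59, 24, 17)
  -> after second Conv2d: (4, 119, 24, 17)
Output shape: (4, 119, 8, 5)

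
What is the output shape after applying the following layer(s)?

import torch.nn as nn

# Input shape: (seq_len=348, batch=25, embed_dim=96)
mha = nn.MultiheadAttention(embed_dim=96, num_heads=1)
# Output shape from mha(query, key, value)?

Input shape: (348, 25, 96)
Output shape: (348, 25, 96)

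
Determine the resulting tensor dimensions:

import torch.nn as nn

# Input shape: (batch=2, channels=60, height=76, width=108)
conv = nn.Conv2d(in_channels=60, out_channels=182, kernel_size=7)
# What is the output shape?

Input shape: (2, 60, 76, 108)
Output shape: (2, 182, 70, 102)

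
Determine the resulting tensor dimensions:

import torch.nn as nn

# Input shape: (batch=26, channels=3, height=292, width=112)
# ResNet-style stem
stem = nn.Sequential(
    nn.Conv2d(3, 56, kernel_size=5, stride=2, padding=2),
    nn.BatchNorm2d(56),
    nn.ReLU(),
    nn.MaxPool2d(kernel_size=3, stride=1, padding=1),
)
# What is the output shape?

Input shape: (26, 3, 292, 112)
  -> after Conv2d 5x5 stride=2: (26, 56, 146, 56)
Output shape: (26, 56, 146, 56)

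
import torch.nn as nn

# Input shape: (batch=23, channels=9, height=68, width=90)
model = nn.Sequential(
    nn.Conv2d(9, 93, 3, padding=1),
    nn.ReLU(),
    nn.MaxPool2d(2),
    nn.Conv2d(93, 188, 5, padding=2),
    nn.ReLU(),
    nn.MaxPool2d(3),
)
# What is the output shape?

Input shape: (23, 9, 68, 90)
  -> after first Conv2d: (23, 93, 68, 90)
  -> after first MaxPool2d: (23, 93, 34, 45)
  -> after second Conv2d: (23, 188, 34, 45)
Output shape: (23, 188, 11, 15)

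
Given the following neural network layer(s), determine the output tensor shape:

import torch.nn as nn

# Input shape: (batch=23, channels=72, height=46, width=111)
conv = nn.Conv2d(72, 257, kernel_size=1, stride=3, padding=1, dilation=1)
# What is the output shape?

Input shape: (23, 72, 46, 111)
Output shape: (23, 257, 16, 38)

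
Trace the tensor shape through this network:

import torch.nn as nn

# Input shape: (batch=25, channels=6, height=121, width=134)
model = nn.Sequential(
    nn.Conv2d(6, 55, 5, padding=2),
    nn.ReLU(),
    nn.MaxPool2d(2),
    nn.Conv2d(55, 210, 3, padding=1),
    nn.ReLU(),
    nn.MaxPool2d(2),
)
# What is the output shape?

Input shape: (25, 6, 121, 134)
  -> after first Conv2d: (25, 55, 121, 134)
  -> after first MaxPool2d: (25, 55, 60, 67)
  -> after second Conv2d: (25, 210, 60, 67)
Output shape: (25, 210, 30, 33)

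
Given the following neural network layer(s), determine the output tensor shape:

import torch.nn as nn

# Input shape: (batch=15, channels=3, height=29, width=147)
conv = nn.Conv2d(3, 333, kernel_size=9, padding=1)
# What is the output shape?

Input shape: (15, 3, 29, 147)
Output shape: (15, 333, 23, 141)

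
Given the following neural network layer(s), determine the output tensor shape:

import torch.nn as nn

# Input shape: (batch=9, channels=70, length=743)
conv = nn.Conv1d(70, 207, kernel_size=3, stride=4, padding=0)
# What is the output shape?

Input shape: (9, 70, 743)
Output shape: (9, 207, 186)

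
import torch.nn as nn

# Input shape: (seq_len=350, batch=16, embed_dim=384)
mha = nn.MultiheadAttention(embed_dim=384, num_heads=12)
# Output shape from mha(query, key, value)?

Input shape: (350, 16, 384)
Output shape: (350, 16, 384)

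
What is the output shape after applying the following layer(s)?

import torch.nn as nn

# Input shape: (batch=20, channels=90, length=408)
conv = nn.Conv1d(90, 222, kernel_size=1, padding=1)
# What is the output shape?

Input shape: (20, 90, 408)
Output shape: (20, 222, 410)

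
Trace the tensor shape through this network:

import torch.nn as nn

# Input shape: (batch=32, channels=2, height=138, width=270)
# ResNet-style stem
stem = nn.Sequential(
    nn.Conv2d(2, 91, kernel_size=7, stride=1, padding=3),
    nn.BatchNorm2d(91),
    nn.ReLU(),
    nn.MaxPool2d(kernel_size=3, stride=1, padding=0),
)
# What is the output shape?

Input shape: (32, 2, 138, 270)
  -> after Conv2d 7x7 stride=1: (32, 91, 138, 270)
Output shape: (32, 91, 136, 268)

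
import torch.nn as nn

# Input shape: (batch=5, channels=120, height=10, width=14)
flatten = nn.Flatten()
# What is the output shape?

Input shape: (5, 120, 10, 14)
Output shape: (5, 16800)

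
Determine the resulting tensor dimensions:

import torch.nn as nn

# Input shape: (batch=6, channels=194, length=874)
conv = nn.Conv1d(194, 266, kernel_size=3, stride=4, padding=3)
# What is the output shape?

Input shape: (6, 194, 874)
Output shape: (6, 266, 220)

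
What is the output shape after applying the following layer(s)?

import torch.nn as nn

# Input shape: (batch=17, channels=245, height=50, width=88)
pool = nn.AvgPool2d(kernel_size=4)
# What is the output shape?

Input shape: (17, 245, 50, 88)
Output shape: (17, 245, 12, 22)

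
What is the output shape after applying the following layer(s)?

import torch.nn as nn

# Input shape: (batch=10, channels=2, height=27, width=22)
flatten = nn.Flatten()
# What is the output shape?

Input shape: (10, 2, 27, 22)
Output shape: (10, 1188)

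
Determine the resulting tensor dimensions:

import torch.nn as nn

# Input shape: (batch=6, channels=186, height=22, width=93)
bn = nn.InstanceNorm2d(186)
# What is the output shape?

Input shape: (6, 186, 22, 93)
Output shape: (6, 186, 22, 93)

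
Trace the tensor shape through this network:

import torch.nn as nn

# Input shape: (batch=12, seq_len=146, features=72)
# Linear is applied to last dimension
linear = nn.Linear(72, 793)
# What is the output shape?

Input shape: (12, 146, 72)
Output shape: (12, 146, 793)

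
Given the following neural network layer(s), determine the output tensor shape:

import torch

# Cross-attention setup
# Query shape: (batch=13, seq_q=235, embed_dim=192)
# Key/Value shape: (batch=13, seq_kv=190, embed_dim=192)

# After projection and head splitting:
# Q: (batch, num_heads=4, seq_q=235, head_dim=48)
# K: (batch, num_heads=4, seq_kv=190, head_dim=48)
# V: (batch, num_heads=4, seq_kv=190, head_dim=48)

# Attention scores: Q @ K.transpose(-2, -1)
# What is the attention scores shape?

Input shape: (13, 235, 192)
Output shape: (13, 4, 235, 190)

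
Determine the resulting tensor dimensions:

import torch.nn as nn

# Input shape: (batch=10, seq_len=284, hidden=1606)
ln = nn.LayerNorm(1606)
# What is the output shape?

Input shape: (10, 284, 1606)
Output shape: (10, 284, 1606)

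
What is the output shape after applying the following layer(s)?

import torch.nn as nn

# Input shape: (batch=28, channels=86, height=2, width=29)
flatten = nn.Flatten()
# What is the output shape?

Input shape: (28, 86, 2, 29)
Output shape: (28, 4988)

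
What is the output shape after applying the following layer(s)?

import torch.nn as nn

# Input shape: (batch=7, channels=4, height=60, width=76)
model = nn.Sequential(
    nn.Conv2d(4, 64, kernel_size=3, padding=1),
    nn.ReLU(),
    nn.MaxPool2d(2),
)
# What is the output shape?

Input shape: (7, 4, 60, 76)
  -> after Conv2d: (7, 64, 60, 76)
  -> after ReLU: (7, 64, 60, 76)
Output shape: (7, 64, 30, 38)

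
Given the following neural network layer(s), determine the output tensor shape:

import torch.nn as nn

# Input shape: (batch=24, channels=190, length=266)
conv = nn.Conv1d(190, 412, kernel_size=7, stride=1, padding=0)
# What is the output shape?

Input shape: (24, 190, 266)
Output shape: (24, 412, 260)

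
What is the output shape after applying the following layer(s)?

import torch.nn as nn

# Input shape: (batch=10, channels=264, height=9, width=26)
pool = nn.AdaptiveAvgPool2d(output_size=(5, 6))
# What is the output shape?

Input shape: (10, 264, 9, 26)
Output shape: (10, 264, 5, 6)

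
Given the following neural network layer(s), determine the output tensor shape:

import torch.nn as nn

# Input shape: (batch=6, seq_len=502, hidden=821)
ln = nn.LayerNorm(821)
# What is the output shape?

Input shape: (6, 502, 821)
Output shape: (6, 502, 821)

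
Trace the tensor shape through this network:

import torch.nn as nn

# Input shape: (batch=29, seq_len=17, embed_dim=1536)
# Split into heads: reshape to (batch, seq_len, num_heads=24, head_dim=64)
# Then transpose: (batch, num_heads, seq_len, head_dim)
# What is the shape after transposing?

Input shape: (29, 17, 1536)
  -> after reshape: (29, 17, 24, 64)
Output shape: (29, 24, 17, 64)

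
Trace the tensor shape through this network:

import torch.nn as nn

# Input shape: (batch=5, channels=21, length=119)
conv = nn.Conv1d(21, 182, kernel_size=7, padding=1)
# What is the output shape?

Input shape: (5, 21, 119)
Output shape: (5, 182, 115)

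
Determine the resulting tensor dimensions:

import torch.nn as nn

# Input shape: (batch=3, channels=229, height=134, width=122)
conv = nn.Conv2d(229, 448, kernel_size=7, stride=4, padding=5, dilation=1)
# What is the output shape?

Input shape: (3, 229, 134, 122)
Output shape: (3, 448, 35, 32)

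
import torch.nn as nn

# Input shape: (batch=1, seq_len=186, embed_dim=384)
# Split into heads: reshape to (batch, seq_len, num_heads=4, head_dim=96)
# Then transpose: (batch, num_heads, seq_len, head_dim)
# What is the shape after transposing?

Input shape: (1, 186, 384)
  -> after reshape: (1, 186, 4, 96)
Output shape: (1, 4, 186, 96)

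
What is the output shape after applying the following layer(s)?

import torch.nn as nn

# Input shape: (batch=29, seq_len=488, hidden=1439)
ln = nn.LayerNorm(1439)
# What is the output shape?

Input shape: (29, 488, 1439)
Output shape: (29, 488, 1439)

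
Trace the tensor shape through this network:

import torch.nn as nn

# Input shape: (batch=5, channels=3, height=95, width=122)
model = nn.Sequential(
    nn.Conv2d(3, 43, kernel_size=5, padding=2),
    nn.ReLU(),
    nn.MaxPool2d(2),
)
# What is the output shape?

Input shape: (5, 3, 95, 122)
  -> after Conv2d: (5, 43, 95, 122)
  -> after ReLU: (5, 43, 95, 122)
Output shape: (5, 43, 47, 61)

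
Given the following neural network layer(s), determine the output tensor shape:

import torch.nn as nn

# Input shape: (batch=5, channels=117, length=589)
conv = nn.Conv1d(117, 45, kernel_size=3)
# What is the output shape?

Input shape: (5, 117, 589)
Output shape: (5, 45, 587)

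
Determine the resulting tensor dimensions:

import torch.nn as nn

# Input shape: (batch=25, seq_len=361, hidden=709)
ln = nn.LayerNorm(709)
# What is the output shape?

Input shape: (25, 361, 709)
Output shape: (25, 361, 709)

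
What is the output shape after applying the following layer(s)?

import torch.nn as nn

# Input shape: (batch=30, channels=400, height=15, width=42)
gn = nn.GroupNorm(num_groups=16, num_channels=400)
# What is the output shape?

Input shape: (30, 400, 15, 42)
Output shape: (30, 400, 15, 42)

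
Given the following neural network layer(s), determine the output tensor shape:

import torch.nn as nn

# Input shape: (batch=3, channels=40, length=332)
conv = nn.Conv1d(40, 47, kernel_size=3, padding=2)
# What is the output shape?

Input shape: (3, 40, 332)
Output shape: (3, 47, 334)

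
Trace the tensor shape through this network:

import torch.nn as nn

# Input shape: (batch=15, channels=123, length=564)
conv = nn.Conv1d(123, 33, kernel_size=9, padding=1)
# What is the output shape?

Input shape: (15, 123, 564)
Output shape: (15, 33, 558)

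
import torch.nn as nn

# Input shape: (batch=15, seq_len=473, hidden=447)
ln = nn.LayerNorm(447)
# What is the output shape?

Input shape: (15, 473, 447)
Output shape: (15, 473, 447)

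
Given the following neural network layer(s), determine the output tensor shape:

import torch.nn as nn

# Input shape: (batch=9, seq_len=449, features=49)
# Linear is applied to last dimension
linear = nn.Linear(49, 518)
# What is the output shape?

Input shape: (9, 449, 49)
Output shape: (9, 449, 518)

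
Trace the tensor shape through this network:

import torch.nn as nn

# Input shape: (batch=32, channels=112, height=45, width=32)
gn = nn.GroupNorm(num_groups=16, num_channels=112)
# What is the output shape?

Input shape: (32, 112, 45, 32)
Output shape: (32, 112, 45, 32)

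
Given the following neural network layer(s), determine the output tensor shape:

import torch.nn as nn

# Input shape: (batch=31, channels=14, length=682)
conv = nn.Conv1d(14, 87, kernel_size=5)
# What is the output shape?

Input shape: (31, 14, 682)
Output shape: (31, 87, 678)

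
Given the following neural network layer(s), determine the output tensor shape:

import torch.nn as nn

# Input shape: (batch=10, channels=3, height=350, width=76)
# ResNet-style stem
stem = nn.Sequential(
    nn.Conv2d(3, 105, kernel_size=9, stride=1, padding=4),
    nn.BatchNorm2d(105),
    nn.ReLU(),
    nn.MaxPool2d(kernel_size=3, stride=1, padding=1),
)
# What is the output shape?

Input shape: (10, 3, 350, 76)
  -> after Conv2d 9x9 stride=1: (10, 105, 350, 76)
Output shape: (10, 105, 350, 76)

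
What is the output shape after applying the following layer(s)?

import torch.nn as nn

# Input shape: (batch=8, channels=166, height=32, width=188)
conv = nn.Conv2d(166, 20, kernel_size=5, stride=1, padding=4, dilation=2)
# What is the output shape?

Input shape: (8, 166, 32, 188)
Output shape: (8, 20, 32, 188)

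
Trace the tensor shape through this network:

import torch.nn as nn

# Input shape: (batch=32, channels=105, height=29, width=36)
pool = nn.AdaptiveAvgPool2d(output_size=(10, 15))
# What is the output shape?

Input shape: (32, 105, 29, 36)
Output shape: (32, 105, 10, 15)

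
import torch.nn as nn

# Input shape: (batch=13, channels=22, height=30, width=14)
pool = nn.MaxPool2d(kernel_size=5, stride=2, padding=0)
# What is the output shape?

Input shape: (13, 22, 30, 14)
Output shape: (13, 22, 13, 5)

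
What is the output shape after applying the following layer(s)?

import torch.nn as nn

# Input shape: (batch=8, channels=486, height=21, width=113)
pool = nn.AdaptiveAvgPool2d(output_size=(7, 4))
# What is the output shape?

Input shape: (8, 486, 21, 113)
Output shape: (8, 486, 7, 4)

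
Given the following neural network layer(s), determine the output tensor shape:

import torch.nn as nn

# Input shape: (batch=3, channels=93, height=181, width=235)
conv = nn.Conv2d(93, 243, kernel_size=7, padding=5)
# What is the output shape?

Input shape: (3, 93, 181, 235)
Output shape: (3, 243, 185, 239)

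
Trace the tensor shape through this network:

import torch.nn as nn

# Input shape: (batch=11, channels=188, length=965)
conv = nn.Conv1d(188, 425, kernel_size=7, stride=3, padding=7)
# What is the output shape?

Input shape: (11, 188, 965)
Output shape: (11, 425, 325)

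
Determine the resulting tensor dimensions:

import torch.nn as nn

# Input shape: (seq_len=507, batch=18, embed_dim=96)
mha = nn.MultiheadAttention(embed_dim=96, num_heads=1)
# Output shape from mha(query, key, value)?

Input shape: (507, 18, 96)
Output shape: (507, 18, 96)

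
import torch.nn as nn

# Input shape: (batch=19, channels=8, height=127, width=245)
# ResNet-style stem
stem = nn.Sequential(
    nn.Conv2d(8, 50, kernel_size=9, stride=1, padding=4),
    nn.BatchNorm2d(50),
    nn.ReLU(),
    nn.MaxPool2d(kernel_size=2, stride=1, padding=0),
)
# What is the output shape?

Input shape: (19, 8, 127, 245)
  -> after Conv2d 9x9 stride=1: (19, 50, 127, 245)
Output shape: (19, 50, 126, 244)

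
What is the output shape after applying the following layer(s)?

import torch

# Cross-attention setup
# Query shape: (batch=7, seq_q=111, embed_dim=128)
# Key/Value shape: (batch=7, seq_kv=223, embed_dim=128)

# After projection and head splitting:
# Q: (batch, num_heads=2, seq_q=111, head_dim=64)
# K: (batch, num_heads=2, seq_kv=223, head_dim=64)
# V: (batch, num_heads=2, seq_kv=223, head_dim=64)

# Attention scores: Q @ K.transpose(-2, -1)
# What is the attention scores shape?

Input shape: (7, 111, 128)
Output shape: (7, 2, 111, 223)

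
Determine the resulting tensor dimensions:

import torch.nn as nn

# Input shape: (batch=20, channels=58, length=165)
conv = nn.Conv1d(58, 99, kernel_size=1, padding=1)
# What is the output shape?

Input shape: (20, 58, 165)
Output shape: (20, 99, 167)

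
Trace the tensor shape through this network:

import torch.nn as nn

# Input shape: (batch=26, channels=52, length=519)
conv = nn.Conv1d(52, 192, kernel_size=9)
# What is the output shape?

Input shape: (26, 52, 519)
Output shape: (26, 192, 511)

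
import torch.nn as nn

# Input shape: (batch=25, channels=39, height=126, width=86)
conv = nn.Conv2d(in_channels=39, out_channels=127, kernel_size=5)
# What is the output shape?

Input shape: (25, 39, 126, 86)
Output shape: (25, 127, 122, 82)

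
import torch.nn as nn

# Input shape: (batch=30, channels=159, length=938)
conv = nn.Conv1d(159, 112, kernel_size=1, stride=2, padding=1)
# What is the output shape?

Input shape: (30, 159, 938)
Output shape: (30, 112, 470)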